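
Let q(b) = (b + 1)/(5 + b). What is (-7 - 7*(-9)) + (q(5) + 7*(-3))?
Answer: 178/5 ≈ 35.600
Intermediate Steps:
q(b) = (1 + b)/(5 + b)
(-7 - 7*(-9)) + (q(5) + 7*(-3)) = (-7 - 7*(-9)) + ((1 + 5)/(5 + 5) + 7*(-3)) = (-7 + 63) + (6/10 - 21) = 56 + ((1/10)*6 - 21) = 56 + (3/5 - 21) = 56 - 102/5 = 178/5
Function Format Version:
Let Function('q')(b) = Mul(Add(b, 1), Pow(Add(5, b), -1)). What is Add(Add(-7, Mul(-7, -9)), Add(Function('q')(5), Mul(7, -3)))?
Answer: Rational(178, 5) ≈ 35.600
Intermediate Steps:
Function('q')(b) = Mul(Pow(Add(5, b), -1), Add(1, b)) (Function('q')(b) = Mul(Add(1, b), Pow(Add(5, b), -1)) = Mul(Pow(Add(5, b), -1), Add(1, b)))
Add(Add(-7, Mul(-7, -9)), Add(Function('q')(5), Mul(7, -3))) = Add(Add(-7, Mul(-7, -9)), Add(Mul(Pow(Add(5, 5), -1), Add(1, 5)), Mul(7, -3))) = Add(Add(-7, 63), Add(Mul(Pow(10, -1), 6), -21)) = Add(56, Add(Mul(Rational(1, 10), 6), -21)) = Add(56, Add(Rational(3, 5), -21)) = Add(56, Rational(-102, 5)) = Rational(178, 5)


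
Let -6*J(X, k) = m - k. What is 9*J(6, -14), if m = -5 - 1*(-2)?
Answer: -33/2 ≈ -16.500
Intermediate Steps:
m = -3 (m = -5 + 2 = -3)
J(X, k) = ½ + k/6 (J(X, k) = -(-3 - k)/6 = ½ + k/6)
9*J(6, -14) = 9*(½ + (⅙)*(-14)) = 9*(½ - 7/3) = 9*(-11/6) = -33/2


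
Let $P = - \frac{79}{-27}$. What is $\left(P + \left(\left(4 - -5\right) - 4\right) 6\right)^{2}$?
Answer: $\frac{790321}{729} \approx 1084.1$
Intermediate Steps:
$P = \frac{79}{27}$ ($P = \left(-79\right) \left(- \frac{1}{27}\right) = \frac{79}{27} \approx 2.9259$)
$\left(P + \left(\left(4 - -5\right) - 4\right) 6\right)^{2} = \left(\frac{79}{27} + \left(\left(4 - -5\right) - 4\right) 6\right)^{2} = \left(\frac{79}{27} + \left(\left(4 + 5\right) - 4\right) 6\right)^{2} = \left(\frac{79}{27} + \left(9 - 4\right) 6\right)^{2} = \left(\frac{79}{27} + 5 \cdot 6\right)^{2} = \left(\frac{79}{27} + 30\right)^{2} = \left(\frac{889}{27}\right)^{2} = \frac{790321}{729}$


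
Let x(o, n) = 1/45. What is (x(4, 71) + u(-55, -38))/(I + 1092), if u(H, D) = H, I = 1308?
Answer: -1237/54000 ≈ -0.022907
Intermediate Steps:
x(o, n) = 1/45
(x(4, 71) + u(-55, -38))/(I + 1092) = (1/45 - 55)/(1308 + 1092) = -2474/45/2400 = -2474/45*1/2400 = -1237/54000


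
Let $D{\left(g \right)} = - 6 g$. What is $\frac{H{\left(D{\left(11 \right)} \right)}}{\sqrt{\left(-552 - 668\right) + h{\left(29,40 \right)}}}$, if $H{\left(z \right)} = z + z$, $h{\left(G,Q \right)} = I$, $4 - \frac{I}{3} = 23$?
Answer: $\frac{132 i \sqrt{1277}}{1277} \approx 3.6938 i$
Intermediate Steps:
$I = -57$ ($I = 12 - 69 = -57$)
$h{\left(G,Q \right)} = -57$
$H{\left(z \right)} = 2 z$
$\frac{H{\left(D{\left(11 \right)} \right)}}{\sqrt{\left(-552 - 668\right) + h{\left(29,40 \right)}}} = \frac{2 \left(\left(-6\right) 11\right)}{\sqrt{\left(-552 - 668\right) - 57}} = \frac{2 \left(-66\right)}{\sqrt{-1220 - 57}} = - \frac{132}{\sqrt{-1277}} = - \frac{132}{i \sqrt{1277}} = - 132 \left(- \frac{i \sqrt{1277}}{1277}\right) = \frac{132 i \sqrt{1277}}{1277}$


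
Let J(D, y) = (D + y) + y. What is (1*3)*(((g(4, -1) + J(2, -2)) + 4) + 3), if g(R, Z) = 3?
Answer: 24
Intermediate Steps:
J(D, y) = D + 2*y
(1*3)*(((g(4, -1) + J(2, -2)) + 4) + 3) = (1*3)*(((3 + (2 + 2*(-2))) + 4) + 3) = 3*(((3 + (2 - 4)) + 4) + 3) = 3*(((3 - 2) + 4) + 3) = 3*((1 + 4) + 3) = 3*(5 + 3) = 3*8 = 24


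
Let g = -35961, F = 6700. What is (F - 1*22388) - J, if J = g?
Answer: 20273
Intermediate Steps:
J = -35961
(F - 1*22388) - J = (6700 - 1*22388) - 1*(-35961) = (6700 - 22388) + 35961 = -15688 + 35961 = 20273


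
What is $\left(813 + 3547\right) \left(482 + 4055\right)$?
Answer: $19781320$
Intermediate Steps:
$\left(813 + 3547\right) \left(482 + 4055\right) = 4360 \cdot 4537 = 19781320$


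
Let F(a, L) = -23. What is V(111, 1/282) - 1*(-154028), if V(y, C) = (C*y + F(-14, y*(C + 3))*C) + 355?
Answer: 21768047/141 ≈ 1.5438e+5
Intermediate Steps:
V(y, C) = 355 - 23*C + C*y (V(y, C) = (C*y - 23*C) + 355 = (-23*C + C*y) + 355 = 355 - 23*C + C*y)
V(111, 1/282) - 1*(-154028) = (355 - 23/282 + 111/282) - 1*(-154028) = (355 - 23*1/282 + (1/282)*111) + 154028 = (355 - 23/282 + 37/94) + 154028 = 50099/141 + 154028 = 21768047/141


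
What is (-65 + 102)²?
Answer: 1369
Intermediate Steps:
(-65 + 102)² = 37² = 1369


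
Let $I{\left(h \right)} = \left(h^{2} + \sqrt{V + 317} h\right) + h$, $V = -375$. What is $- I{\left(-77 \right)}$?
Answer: $-5852 + 77 i \sqrt{58} \approx -5852.0 + 586.41 i$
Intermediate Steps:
$I{\left(h \right)} = h + h^{2} + i h \sqrt{58}$ ($I{\left(h \right)} = \left(h^{2} + \sqrt{-375 + 317} h\right) + h = \left(h^{2} + \sqrt{-58} h\right) + h = \left(h^{2} + i \sqrt{58} h\right) + h = \left(h^{2} + i h \sqrt{58}\right) + h = h + h^{2} + i h \sqrt{58}$)
$- I{\left(-77 \right)} = - \left(-77\right) \left(1 - 77 + i \sqrt{58}\right) = - \left(-77\right) \left(-76 + i \sqrt{58}\right) = - (5852 - 77 i \sqrt{58}) = -5852 + 77 i \sqrt{58}$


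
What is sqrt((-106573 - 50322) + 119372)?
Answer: I*sqrt(37523) ≈ 193.71*I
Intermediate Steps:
sqrt((-106573 - 50322) + 119372) = sqrt(-156895 + 119372) = sqrt(-37523) = I*sqrt(37523)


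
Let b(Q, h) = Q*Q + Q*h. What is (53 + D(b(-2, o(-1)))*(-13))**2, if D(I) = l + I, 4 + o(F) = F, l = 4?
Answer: 32761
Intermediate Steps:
o(F) = -4 + F
b(Q, h) = Q**2 + Q*h
D(I) = 4 + I
(53 + D(b(-2, o(-1)))*(-13))**2 = (53 + (4 - 2*(-2 + (-4 - 1)))*(-13))**2 = (53 + (4 - 2*(-2 - 5))*(-13))**2 = (53 + (4 - 2*(-7))*(-13))**2 = (53 + (4 + 14)*(-13))**2 = (53 + 18*(-13))**2 = (53 - 234)**2 = (-181)**2 = 32761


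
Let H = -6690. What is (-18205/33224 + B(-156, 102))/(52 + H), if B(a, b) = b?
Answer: -3370643/220540912 ≈ -0.015284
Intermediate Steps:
(-18205/33224 + B(-156, 102))/(52 + H) = (-18205/33224 + 102)/(52 - 6690) = (-18205*1/33224 + 102)/(-6638) = (-18205/33224 + 102)*(-1/6638) = (3370643/33224)*(-1/6638) = -3370643/220540912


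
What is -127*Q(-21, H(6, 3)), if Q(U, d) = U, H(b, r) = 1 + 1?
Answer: 2667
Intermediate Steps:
H(b, r) = 2
-127*Q(-21, H(6, 3)) = -127*(-21) = 2667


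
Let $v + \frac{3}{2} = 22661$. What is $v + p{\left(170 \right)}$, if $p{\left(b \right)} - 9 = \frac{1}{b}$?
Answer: $\frac{1926823}{85} \approx 22669.0$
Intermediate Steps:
$v = \frac{45319}{2}$ ($v = - \frac{3}{2} + 22661 = \frac{45319}{2} \approx 22660.0$)
$p{\left(b \right)} = 9 + \frac{1}{b}$
$v + p{\left(170 \right)} = \frac{45319}{2} + \left(9 + \frac{1}{170}\right) = \frac{45319}{2} + \frac{1531}{170} = \frac{1926823}{85}$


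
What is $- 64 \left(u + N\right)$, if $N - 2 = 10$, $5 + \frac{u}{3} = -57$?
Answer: $11136$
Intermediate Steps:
$u = -186$ ($u = -15 + 3 \left(-57\right) = -15 - 171 = -186$)
$N = 12$ ($N = 2 + 10 = 12$)
$- 64 \left(u + N\right) = - 64 \left(-186 + 12\right) = \left(-64\right) \left(-174\right) = 11136$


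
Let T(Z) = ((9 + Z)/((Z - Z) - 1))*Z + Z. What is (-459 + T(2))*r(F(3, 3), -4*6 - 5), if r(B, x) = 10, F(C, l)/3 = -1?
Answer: -4790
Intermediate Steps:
F(C, l) = -3 (F(C, l) = 3*(-1) = -3)
T(Z) = Z + Z*(-9 - Z) (T(Z) = ((9 + Z)/(0 - 1))*Z + Z = ((9 + Z)/(-1))*Z + Z = ((9 + Z)*(-1))*Z + Z = (-9 - Z)*Z + Z = Z*(-9 - Z) + Z = Z + Z*(-9 - Z))
(-459 + T(2))*r(F(3, 3), -4*6 - 5) = (-459 - 1*2*(8 + 2))*10 = (-459 - 1*2*10)*10 = (-459 - 20)*10 = -479*10 = -4790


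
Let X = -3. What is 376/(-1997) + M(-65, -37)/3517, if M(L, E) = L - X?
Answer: -1446206/7023449 ≈ -0.20591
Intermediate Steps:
M(L, E) = 3 + L (M(L, E) = L - 1*(-3) = L + 3 = 3 + L)
376/(-1997) + M(-65, -37)/3517 = 376/(-1997) + (3 - 65)/3517 = 376*(-1/1997) - 62*1/3517 = -376/1997 - 62/3517 = -1446206/7023449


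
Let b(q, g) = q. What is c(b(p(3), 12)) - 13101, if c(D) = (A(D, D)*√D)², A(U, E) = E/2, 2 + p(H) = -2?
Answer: -13117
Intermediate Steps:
p(H) = -4 (p(H) = -2 - 2 = -4)
A(U, E) = E/2 (A(U, E) = E*(½) = E/2)
c(D) = D³/4 (c(D) = ((D/2)*√D)² = (D^(3/2)/2)² = D³/4)
c(b(p(3), 12)) - 13101 = (¼)*(-4)³ - 13101 = (¼)*(-64) - 13101 = -16 - 13101 = -13117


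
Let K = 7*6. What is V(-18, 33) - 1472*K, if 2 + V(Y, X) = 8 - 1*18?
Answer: -61836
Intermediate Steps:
V(Y, X) = -12 (V(Y, X) = -2 + (8 - 1*18) = -2 + (8 - 18) = -2 - 10 = -12)
K = 42
V(-18, 33) - 1472*K = -12 - 1472*42 = -12 - 61824 = -61836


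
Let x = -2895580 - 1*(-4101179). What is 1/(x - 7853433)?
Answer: -1/6647834 ≈ -1.5042e-7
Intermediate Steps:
x = 1205599 (x = -2895580 + 4101179 = 1205599)
1/(x - 7853433) = 1/(1205599 - 7853433) = 1/(-6647834) = -1/6647834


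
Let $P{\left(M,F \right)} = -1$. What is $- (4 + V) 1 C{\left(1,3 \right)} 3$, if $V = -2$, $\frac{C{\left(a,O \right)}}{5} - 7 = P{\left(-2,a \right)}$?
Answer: $-180$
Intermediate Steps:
$C{\left(a,O \right)} = 30$ ($C{\left(a,O \right)} = 35 + 5 \left(-1\right) = 35 - 5 = 30$)
$- (4 + V) 1 C{\left(1,3 \right)} 3 = - (4 - 2) 1 \cdot 30 \cdot 3 = \left(-1\right) 2 \cdot 1 \cdot 90 = \left(-2\right) 1 \cdot 90 = \left(-2\right) 90 = -180$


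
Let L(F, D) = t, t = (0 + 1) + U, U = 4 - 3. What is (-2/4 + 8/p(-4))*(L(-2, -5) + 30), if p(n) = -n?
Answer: 48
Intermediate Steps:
U = 1
t = 2 (t = (0 + 1) + 1 = 1 + 1 = 2)
L(F, D) = 2
(-2/4 + 8/p(-4))*(L(-2, -5) + 30) = (-2/4 + 8/((-1*(-4))))*(2 + 30) = (-2*¼ + 8/4)*32 = (-½ + 8*(¼))*32 = (-½ + 2)*32 = (3/2)*32 = 48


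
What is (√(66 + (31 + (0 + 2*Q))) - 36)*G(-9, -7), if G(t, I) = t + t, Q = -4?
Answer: 648 - 18*√89 ≈ 478.19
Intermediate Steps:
G(t, I) = 2*t
(√(66 + (31 + (0 + 2*Q))) - 36)*G(-9, -7) = (√(66 + (31 + (0 + 2*(-4)))) - 36)*(2*(-9)) = (√(66 + (31 + (0 - 8))) - 36)*(-18) = (√(66 + (31 - 8)) - 36)*(-18) = (√(66 + 23) - 36)*(-18) = (√89 - 36)*(-18) = (-36 + √89)*(-18) = 648 - 18*√89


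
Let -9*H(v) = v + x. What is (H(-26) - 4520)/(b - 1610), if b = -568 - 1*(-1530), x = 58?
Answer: 5089/729 ≈ 6.9808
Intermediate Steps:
H(v) = -58/9 - v/9 (H(v) = -(v + 58)/9 = -(58 + v)/9 = -58/9 - v/9)
b = 962 (b = -568 + 1530 = 962)
(H(-26) - 4520)/(b - 1610) = ((-58/9 - ⅑*(-26)) - 4520)/(962 - 1610) = ((-58/9 + 26/9) - 4520)/(-648) = (-32/9 - 4520)*(-1/648) = -40712/9*(-1/648) = 5089/729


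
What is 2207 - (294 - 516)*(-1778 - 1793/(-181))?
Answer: -70646083/181 ≈ -3.9031e+5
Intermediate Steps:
2207 - (294 - 516)*(-1778 - 1793/(-181)) = 2207 - (-222)*(-1778 - 1793*(-1/181)) = 2207 - (-222)*(-1778 + 1793/181) = 2207 - (-222)*(-320025)/181 = 2207 - 1*71045550/181 = 2207 - 71045550/181 = -70646083/181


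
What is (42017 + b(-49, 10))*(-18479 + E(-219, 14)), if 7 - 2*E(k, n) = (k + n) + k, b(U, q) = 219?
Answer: -771377186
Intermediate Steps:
E(k, n) = 7/2 - k - n/2 (E(k, n) = 7/2 - ((k + n) + k)/2 = 7/2 - (n + 2*k)/2 = 7/2 + (-k - n/2) = 7/2 - k - n/2)
(42017 + b(-49, 10))*(-18479 + E(-219, 14)) = (42017 + 219)*(-18479 + (7/2 - 1*(-219) - ½*14)) = 42236*(-18479 + (7/2 + 219 - 7)) = 42236*(-18479 + 431/2) = 42236*(-36527/2) = -771377186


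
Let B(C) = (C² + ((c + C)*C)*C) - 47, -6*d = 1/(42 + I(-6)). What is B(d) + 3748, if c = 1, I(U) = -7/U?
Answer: 64301096796/17373979 ≈ 3701.0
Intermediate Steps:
d = -1/259 (d = -1/(6*(42 - 7/(-6))) = -1/(6*(42 - 7*(-⅙))) = -1/(6*(42 + 7/6)) = -1/(6*259/6) = -⅙*6/259 = -1/259 ≈ -0.0038610)
B(C) = -47 + C² + C²*(1 + C) (B(C) = (C² + ((1 + C)*C)*C) - 47 = (C² + (C*(1 + C))*C) - 47 = (C² + C²*(1 + C)) - 47 = -47 + C² + C²*(1 + C))
B(d) + 3748 = (-47 + (-1/259)³ + 2*(-1/259)²) + 3748 = (-47 - 1/17373979 + 2*(1/67081)) + 3748 = (-47 - 1/17373979 + 2/67081) + 3748 = -816576496/17373979 + 3748 = 64301096796/17373979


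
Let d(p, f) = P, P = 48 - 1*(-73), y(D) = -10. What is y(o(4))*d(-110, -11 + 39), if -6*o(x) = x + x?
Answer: -1210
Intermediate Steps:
o(x) = -x/3 (o(x) = -(x + x)/6 = -x/3)
P = 121 (P = 48 + 73 = 121)
d(p, f) = 121
y(o(4))*d(-110, -11 + 39) = -10*121 = -1210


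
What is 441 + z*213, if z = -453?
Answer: -96048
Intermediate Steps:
441 + z*213 = 441 - 453*213 = 441 - 96489 = -96048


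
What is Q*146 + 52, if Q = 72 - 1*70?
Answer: 344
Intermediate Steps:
Q = 2 (Q = 72 - 70 = 2)
Q*146 + 52 = 2*146 + 52 = 292 + 52 = 344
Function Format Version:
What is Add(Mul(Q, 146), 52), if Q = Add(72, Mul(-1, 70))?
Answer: 344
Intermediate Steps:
Q = 2 (Q = Add(72, -70) = 2)
Add(Mul(Q, 146), 52) = Add(Mul(2, 146), 52) = Add(292, 52) = 344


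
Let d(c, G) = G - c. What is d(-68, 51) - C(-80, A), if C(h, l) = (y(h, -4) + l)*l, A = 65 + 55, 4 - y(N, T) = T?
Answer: -15241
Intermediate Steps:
y(N, T) = 4 - T
A = 120
C(h, l) = l*(8 + l) (C(h, l) = ((4 - 1*(-4)) + l)*l = ((4 + 4) + l)*l = (8 + l)*l = l*(8 + l))
d(-68, 51) - C(-80, A) = (51 - 1*(-68)) - 120*(8 + 120) = (51 + 68) - 120*128 = 119 - 1*15360 = 119 - 15360 = -15241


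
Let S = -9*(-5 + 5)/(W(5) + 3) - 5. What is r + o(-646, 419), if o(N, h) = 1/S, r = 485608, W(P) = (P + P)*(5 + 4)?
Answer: 2428039/5 ≈ 4.8561e+5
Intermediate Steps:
W(P) = 18*P (W(P) = (2*P)*9 = 18*P)
S = -5 (S = -9*(-5 + 5)/(18*5 + 3) - 5 = -0/(90 + 3) - 5 = -0/93 - 5 = -9*0 - 5 = 0 - 5 = -5)
o(N, h) = -1/5 (o(N, h) = 1/(-5) = -1/5)
r + o(-646, 419) = 485608 - 1/5 = 2428039/5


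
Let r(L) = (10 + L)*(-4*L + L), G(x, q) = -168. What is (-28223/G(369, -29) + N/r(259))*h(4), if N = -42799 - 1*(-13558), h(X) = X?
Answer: 281137447/418026 ≈ 672.54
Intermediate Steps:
N = -29241 (N = -42799 + 13558 = -29241)
r(L) = -3*L*(10 + L) (r(L) = (10 + L)*(-3*L) = -3*L*(10 + L))
(-28223/G(369, -29) + N/r(259))*h(4) = (-28223/(-168) - 29241*(-1/(777*(10 + 259))))*4 = (-28223*(-1/168) - 29241/((-3*259*269)))*4 = (28223/168 - 29241/(-209013))*4 = (28223/168 - 29241*(-1/209013))*4 = (28223/168 + 9747/69671)*4 = (281137447/1672104)*4 = 281137447/418026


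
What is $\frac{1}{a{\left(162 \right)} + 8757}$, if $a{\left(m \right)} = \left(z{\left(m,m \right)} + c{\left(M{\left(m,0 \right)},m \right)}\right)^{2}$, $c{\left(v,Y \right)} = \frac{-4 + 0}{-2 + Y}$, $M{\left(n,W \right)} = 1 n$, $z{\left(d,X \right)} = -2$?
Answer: $\frac{1600}{14017761} \approx 0.00011414$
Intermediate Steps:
$M{\left(n,W \right)} = n$
$c{\left(v,Y \right)} = - \frac{4}{-2 + Y}$
$a{\left(m \right)} = \left(-2 - \frac{4}{-2 + m}\right)^{2}$
$\frac{1}{a{\left(162 \right)} + 8757} = \frac{1}{\frac{4 \cdot 162^{2}}{\left(-2 + 162\right)^{2}} + 8757} = \frac{1}{4 \cdot 26244 \cdot \frac{1}{25600} + 8757} = \frac{1}{\frac{6561}{1600} + 8757} = \frac{1}{\frac{14017761}{1600}} = \frac{1600}{14017761}$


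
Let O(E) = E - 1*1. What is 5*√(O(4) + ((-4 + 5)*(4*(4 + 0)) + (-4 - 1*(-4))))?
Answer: 5*√19 ≈ 21.794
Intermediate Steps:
O(E) = -1 + E (O(E) = E - 1 = -1 + E)
5*√(O(4) + ((-4 + 5)*(4*(4 + 0)) + (-4 - 1*(-4)))) = 5*√((-1 + 4) + ((-4 + 5)*(4*(4 + 0)) + (-4 - 1*(-4)))) = 5*√(3 + (1*(4*4) + (-4 + 4))) = 5*√(3 + (1*16 + 0)) = 5*√(3 + (16 + 0)) = 5*√(3 + 16) = 5*√19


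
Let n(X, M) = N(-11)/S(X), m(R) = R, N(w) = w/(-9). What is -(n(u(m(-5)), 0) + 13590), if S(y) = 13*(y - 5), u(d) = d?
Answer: -15900289/1170 ≈ -13590.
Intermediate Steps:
N(w) = -w/9 (N(w) = w*(-1/9) = -w/9)
S(y) = -65 + 13*y (S(y) = 13*(-5 + y) = -65 + 13*y)
n(X, M) = 11/(9*(-65 + 13*X)) (n(X, M) = (-1/9*(-11))/(-65 + 13*X) = 11/(9*(-65 + 13*X)))
-(n(u(m(-5)), 0) + 13590) = -(11/(117*(-5 - 5)) + 13590) = -((11/117)/(-10) + 13590) = -((11/117)*(-1/10) + 13590) = -(-11/1170 + 13590) = -1*15900289/1170 = -15900289/1170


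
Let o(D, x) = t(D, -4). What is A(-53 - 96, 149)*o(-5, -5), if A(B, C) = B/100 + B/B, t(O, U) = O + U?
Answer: 441/100 ≈ 4.4100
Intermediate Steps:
o(D, x) = -4 + D (o(D, x) = D - 4 = -4 + D)
A(B, C) = 1 + B/100 (A(B, C) = B*(1/100) + 1 = B/100 + 1 = 1 + B/100)
A(-53 - 96, 149)*o(-5, -5) = (1 + (-53 - 96)/100)*(-4 - 5) = (1 + (1/100)*(-149))*(-9) = (1 - 149/100)*(-9) = -49/100*(-9) = 441/100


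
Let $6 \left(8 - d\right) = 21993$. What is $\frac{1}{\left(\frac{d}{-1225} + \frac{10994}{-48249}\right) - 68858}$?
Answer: $- \frac{3377430}{232553760479} \approx -1.4523 \cdot 10^{-5}$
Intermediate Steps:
$d = - \frac{7315}{2}$ ($d = 8 - \frac{7331}{2} = - \frac{7315}{2} \approx -3657.5$)
$\frac{1}{\left(\frac{d}{-1225} + \frac{10994}{-48249}\right) - 68858} = \frac{1}{\left(- \frac{7315}{2 \left(-1225\right)} + \frac{10994}{-48249}\right) - 68858} = \frac{1}{\left(\left(- \frac{7315}{2}\right) \left(- \frac{1}{1225}\right) + 10994 \left(- \frac{1}{48249}\right)\right) - 68858} = \frac{1}{\left(\frac{209}{70} - \frac{10994}{48249}\right) - 68858} = \frac{1}{\frac{9314461}{3377430} - 68858} = \frac{1}{- \frac{232553760479}{3377430}} = - \frac{3377430}{232553760479}$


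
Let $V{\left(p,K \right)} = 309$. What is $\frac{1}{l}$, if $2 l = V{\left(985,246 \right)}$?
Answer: $\frac{2}{309} \approx 0.0064725$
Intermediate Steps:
$l = \frac{309}{2}$ ($l = \frac{1}{2} \cdot 309 = \frac{309}{2} \approx 154.5$)
$\frac{1}{l} = \frac{1}{\frac{309}{2}} = \frac{2}{309}$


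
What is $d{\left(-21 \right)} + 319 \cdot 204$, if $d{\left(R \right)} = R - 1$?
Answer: $65054$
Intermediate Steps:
$d{\left(R \right)} = -1 + R$
$d{\left(-21 \right)} + 319 \cdot 204 = \left(-1 - 21\right) + 319 \cdot 204 = -22 + 65076 = 65054$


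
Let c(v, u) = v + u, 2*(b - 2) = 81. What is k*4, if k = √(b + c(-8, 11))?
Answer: 2*√182 ≈ 26.981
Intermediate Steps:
b = 85/2 (b = 2 + (½)*81 = 2 + 81/2 = 85/2 ≈ 42.500)
c(v, u) = u + v
k = √182/2 (k = √(85/2 + (11 - 8)) = √(85/2 + 3) = √(91/2) = √182/2 ≈ 6.7454)
k*4 = (√182/2)*4 = 2*√182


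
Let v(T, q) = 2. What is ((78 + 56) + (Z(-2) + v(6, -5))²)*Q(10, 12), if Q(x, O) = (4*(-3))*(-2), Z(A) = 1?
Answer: 3432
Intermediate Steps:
Q(x, O) = 24 (Q(x, O) = -12*(-2) = 24)
((78 + 56) + (Z(-2) + v(6, -5))²)*Q(10, 12) = ((78 + 56) + (1 + 2)²)*24 = (134 + 3²)*24 = (134 + 9)*24 = 143*24 = 3432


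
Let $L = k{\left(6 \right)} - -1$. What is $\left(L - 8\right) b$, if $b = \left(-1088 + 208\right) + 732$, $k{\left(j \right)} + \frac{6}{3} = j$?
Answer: $444$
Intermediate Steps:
$k{\left(j \right)} = -2 + j$
$L = 5$ ($L = \left(-2 + 6\right) - -1 = 4 + 1 = 5$)
$b = -148$ ($b = -880 + 732 = -148$)
$\left(L - 8\right) b = \left(5 - 8\right) \left(-148\right) = \left(-3\right) \left(-148\right) = 444$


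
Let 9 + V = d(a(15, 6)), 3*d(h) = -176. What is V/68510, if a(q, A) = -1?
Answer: -203/205530 ≈ -0.00098769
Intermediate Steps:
d(h) = -176/3 (d(h) = (⅓)*(-176) = -176/3)
V = -203/3 (V = -9 - 176/3 = -203/3 ≈ -67.667)
V/68510 = -203/3/68510 = -203/3*1/68510 = -203/205530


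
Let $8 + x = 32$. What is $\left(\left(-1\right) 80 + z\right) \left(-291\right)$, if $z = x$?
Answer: $16296$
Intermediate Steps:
$x = 24$ ($x = -8 + 32 = 24$)
$z = 24$
$\left(\left(-1\right) 80 + z\right) \left(-291\right) = \left(\left(-1\right) 80 + 24\right) \left(-291\right) = \left(-80 + 24\right) \left(-291\right) = \left(-56\right) \left(-291\right) = 16296$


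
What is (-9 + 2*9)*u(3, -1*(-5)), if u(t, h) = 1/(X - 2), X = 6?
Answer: 9/4 ≈ 2.2500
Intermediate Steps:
u(t, h) = ¼ (u(t, h) = 1/(6 - 2) = 1/4 = ¼)
(-9 + 2*9)*u(3, -1*(-5)) = (-9 + 2*9)*(¼) = (-9 + 18)*(¼) = 9*(¼) = 9/4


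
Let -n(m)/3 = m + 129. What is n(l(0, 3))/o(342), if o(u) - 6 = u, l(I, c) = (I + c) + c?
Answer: -135/116 ≈ -1.1638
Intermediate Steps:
l(I, c) = I + 2*c
n(m) = -387 - 3*m (n(m) = -3*(m + 129) = -3*(129 + m) = -387 - 3*m)
o(u) = 6 + u
n(l(0, 3))/o(342) = (-387 - 3*(0 + 2*3))/(6 + 342) = (-387 - 3*(0 + 6))/348 = (-387 - 3*6)*(1/348) = (-387 - 18)*(1/348) = -405*1/348 = -135/116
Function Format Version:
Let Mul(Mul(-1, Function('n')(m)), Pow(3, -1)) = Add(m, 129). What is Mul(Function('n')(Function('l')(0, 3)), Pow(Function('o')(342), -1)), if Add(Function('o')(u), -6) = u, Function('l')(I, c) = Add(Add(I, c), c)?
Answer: Rational(-135, 116) ≈ -1.1638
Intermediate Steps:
Function('l')(I, c) = Add(I, Mul(2, c))
Function('n')(m) = Add(-387, Mul(-3, m)) (Function('n')(m) = Mul(-3, Add(m, 129)) = Mul(-3, Add(129, m)) = Add(-387, Mul(-3, m)))
Function('o')(u) = Add(6, u)
Mul(Function('n')(Function('l')(0, 3)), Pow(Function('o')(342), -1)) = Mul(Add(-387, Mul(-3, Add(0, Mul(2, 3)))), Pow(Add(6, 342), -1)) = Mul(Add(-387, Mul(-3, Add(0, 6))), Pow(348, -1)) = Mul(Add(-387, Mul(-3, 6)), Rational(1, 348)) = Mul(Add(-387, -18), Rational(1, 348)) = Mul(-405, Rational(1, 348)) = Rational(-135, 116)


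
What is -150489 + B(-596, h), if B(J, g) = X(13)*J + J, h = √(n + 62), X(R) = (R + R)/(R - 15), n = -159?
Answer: -143337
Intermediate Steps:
X(R) = 2*R/(-15 + R) (X(R) = (2*R)/(-15 + R) = 2*R/(-15 + R))
h = I*√97 (h = √(-159 + 62) = √(-97) = I*√97 ≈ 9.8489*I)
B(J, g) = -12*J (B(J, g) = (2*13/(-15 + 13))*J + J = (2*13/(-2))*J + J = (2*13*(-½))*J + J = -13*J + J = -12*J)
-150489 + B(-596, h) = -150489 - 12*(-596) = -150489 + 7152 = -143337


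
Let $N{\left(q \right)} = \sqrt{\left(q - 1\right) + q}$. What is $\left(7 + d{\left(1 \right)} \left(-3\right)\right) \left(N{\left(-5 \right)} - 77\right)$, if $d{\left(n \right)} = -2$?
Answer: $-1001 + 13 i \sqrt{11} \approx -1001.0 + 43.116 i$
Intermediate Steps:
$N{\left(q \right)} = \sqrt{-1 + 2 q}$ ($N{\left(q \right)} = \sqrt{\left(q - 1\right) + q} = \sqrt{\left(-1 + q\right) + q} = \sqrt{-1 + 2 q}$)
$\left(7 + d{\left(1 \right)} \left(-3\right)\right) \left(N{\left(-5 \right)} - 77\right) = \left(7 - -6\right) \left(\sqrt{-1 + 2 \left(-5\right)} - 77\right) = \left(7 + 6\right) \left(\sqrt{-1 - 10} - 77\right) = 13 \left(\sqrt{-11} - 77\right) = 13 \left(i \sqrt{11} - 77\right) = 13 \left(-77 + i \sqrt{11}\right) = -1001 + 13 i \sqrt{11}$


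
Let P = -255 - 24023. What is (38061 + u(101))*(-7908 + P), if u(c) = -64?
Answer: -1222971442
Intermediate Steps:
P = -24278
(38061 + u(101))*(-7908 + P) = (38061 - 64)*(-7908 - 24278) = 37997*(-32186) = -1222971442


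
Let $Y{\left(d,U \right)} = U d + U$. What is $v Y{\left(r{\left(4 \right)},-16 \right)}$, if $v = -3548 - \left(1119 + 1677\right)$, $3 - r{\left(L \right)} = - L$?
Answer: $812032$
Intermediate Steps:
$r{\left(L \right)} = 3 + L$ ($r{\left(L \right)} = 3 - - L = 3 + L$)
$Y{\left(d,U \right)} = U + U d$
$v = -6344$ ($v = -3548 - 2796 = -6344$)
$v Y{\left(r{\left(4 \right)},-16 \right)} = - 6344 \left(- 16 \left(1 + \left(3 + 4\right)\right)\right) = - 6344 \left(- 16 \left(1 + 7\right)\right) = - 6344 \left(\left(-16\right) 8\right) = \left(-6344\right) \left(-128\right) = 812032$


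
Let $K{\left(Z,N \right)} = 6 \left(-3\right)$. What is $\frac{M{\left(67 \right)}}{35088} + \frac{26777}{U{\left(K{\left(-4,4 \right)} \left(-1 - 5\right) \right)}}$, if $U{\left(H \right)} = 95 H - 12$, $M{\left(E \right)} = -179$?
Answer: $\frac{13023847}{4994192} \approx 2.6078$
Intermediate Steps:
$K{\left(Z,N \right)} = -18$
$U{\left(H \right)} = -12 + 95 H$
$\frac{M{\left(67 \right)}}{35088} + \frac{26777}{U{\left(K{\left(-4,4 \right)} \left(-1 - 5\right) \right)}} = - \frac{179}{35088} + \frac{26777}{-12 + 95 \left(- 18 \left(-1 - 5\right)\right)} = \left(-179\right) \frac{1}{35088} + \frac{26777}{-12 + 95 \left(- 18 \left(-1 - 5\right)\right)} = - \frac{179}{35088} + \frac{26777}{-12 + 95 \left(\left(-18\right) \left(-6\right)\right)} = - \frac{179}{35088} + \frac{26777}{-12 + 95 \cdot 108} = - \frac{179}{35088} + \frac{26777}{-12 + 10260} = - \frac{179}{35088} + \frac{26777}{10248} = \frac{13023847}{4994192}$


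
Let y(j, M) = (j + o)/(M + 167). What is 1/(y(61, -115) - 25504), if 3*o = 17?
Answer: -39/994606 ≈ -3.9211e-5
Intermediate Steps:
o = 17/3 (o = (⅓)*17 = 17/3 ≈ 5.6667)
y(j, M) = (17/3 + j)/(167 + M) (y(j, M) = (j + 17/3)/(M + 167) = (17/3 + j)/(167 + M))
1/(y(61, -115) - 25504) = 1/((17/3 + 61)/(167 - 115) - 25504) = 1/((200/3)/52 - 25504) = 1/((1/52)*(200/3) - 25504) = 1/(50/39 - 25504) = 1/(-994606/39) = -39/994606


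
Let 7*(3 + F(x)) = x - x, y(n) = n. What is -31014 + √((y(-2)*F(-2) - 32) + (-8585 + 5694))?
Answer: -31014 + I*√2917 ≈ -31014.0 + 54.009*I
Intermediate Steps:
F(x) = -3 (F(x) = -3 + (x - x)/7 = -3 + (⅐)*0 = -3 + 0 = -3)
-31014 + √((y(-2)*F(-2) - 32) + (-8585 + 5694)) = -31014 + √((-2*(-3) - 32) + (-8585 + 5694)) = -31014 + √((6 - 32) - 2891) = -31014 + √(-26 - 2891) = -31014 + √(-2917) = -31014 + I*√2917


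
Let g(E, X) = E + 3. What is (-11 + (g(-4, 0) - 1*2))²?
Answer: 196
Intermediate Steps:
g(E, X) = 3 + E
(-11 + (g(-4, 0) - 1*2))² = (-11 + ((3 - 4) - 1*2))² = (-11 + (-1 - 2))² = (-11 - 3)² = (-14)² = 196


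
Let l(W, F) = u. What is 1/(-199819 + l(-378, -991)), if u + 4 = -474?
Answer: -1/200297 ≈ -4.9926e-6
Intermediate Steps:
u = -478 (u = -4 - 474 = -478)
l(W, F) = -478
1/(-199819 + l(-378, -991)) = 1/(-199819 - 478) = 1/(-200297) = -1/200297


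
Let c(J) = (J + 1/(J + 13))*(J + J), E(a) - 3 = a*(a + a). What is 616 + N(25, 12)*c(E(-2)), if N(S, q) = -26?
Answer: -34199/6 ≈ -5699.8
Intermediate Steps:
E(a) = 3 + 2*a² (E(a) = 3 + a*(a + a) = 3 + a*(2*a) = 3 + 2*a²)
c(J) = 2*J*(J + 1/(13 + J)) (c(J) = (J + 1/(13 + J))*(2*J) = 2*J*(J + 1/(13 + J)))
616 + N(25, 12)*c(E(-2)) = 616 - 52*(3 + 2*(-2)²)*(1 + (3 + 2*(-2)²)² + 13*(3 + 2*(-2)²))/(13 + (3 + 2*(-2)²)) = 616 - 52*(3 + 2*4)*(1 + (3 + 2*4)² + 13*(3 + 2*4))/(13 + (3 + 2*4)) = 616 - 52*(3 + 8)*(1 + (3 + 8)² + 13*(3 + 8))/(13 + (3 + 8)) = 616 - 52*11*(1 + 11² + 13*11)/(13 + 11) = 616 - 52*11*(1 + 121 + 143)/24 = 616 - 52*11*265/24 = 616 - 26*2915/12 = 616 - 37895/6 = -34199/6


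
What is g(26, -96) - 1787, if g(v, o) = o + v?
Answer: -1857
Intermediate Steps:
g(26, -96) - 1787 = (-96 + 26) - 1787 = -70 - 1787 = -1857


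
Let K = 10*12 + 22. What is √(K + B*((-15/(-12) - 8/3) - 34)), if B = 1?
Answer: √3837/6 ≈ 10.324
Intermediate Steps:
K = 142 (K = 120 + 22 = 142)
√(K + B*((-15/(-12) - 8/3) - 34)) = √(142 + 1*((-15/(-12) - 8/3) - 34)) = √(142 + 1*((-15*(-1/12) - 8*⅓) - 34)) = √(142 + 1*((5/4 - 8/3) - 34)) = √(142 + 1*(-17/12 - 34)) = √(142 + 1*(-425/12)) = √(142 - 425/12) = √(1279/12) = √3837/6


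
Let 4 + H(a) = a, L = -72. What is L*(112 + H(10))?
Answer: -8496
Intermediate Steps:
H(a) = -4 + a
L*(112 + H(10)) = -72*(112 + (-4 + 10)) = -72*(112 + 6) = -72*118 = -8496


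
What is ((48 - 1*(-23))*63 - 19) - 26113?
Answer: -21659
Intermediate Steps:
((48 - 1*(-23))*63 - 19) - 26113 = ((48 + 23)*63 - 19) - 26113 = (71*63 - 19) - 26113 = (4473 - 19) - 26113 = 4454 - 26113 = -21659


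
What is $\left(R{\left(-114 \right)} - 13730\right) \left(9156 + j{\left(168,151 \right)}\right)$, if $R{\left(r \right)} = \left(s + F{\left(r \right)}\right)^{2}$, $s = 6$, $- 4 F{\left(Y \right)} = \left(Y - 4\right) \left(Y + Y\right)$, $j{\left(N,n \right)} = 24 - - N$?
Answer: $422012375160$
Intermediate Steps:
$j{\left(N,n \right)} = 24 + N$
$F{\left(Y \right)} = - \frac{Y \left(-4 + Y\right)}{2}$ ($F{\left(Y \right)} = - \frac{\left(Y - 4\right) \left(Y + Y\right)}{4} = - \frac{\left(-4 + Y\right) 2 Y}{4} = - \frac{2 Y \left(-4 + Y\right)}{4} = - \frac{Y \left(-4 + Y\right)}{2}$)
$R{\left(r \right)} = \left(6 + \frac{r \left(4 - r\right)}{2}\right)^{2}$
$\left(R{\left(-114 \right)} - 13730\right) \left(9156 + j{\left(168,151 \right)}\right) = \left(\frac{\left(-12 - 114 \left(-4 - 114\right)\right)^{2}}{4} - 13730\right) \left(9156 + \left(24 + 168\right)\right) = \left(\frac{\left(-12 - -13452\right)^{2}}{4} - 13730\right) \left(9156 + 192\right) = \left(\frac{\left(-12 + 13452\right)^{2}}{4} - 13730\right) 9348 = \left(\frac{13440^{2}}{4} - 13730\right) 9348 = \left(\frac{1}{4} \cdot 180633600 - 13730\right) 9348 = \left(45158400 - 13730\right) 9348 = 45144670 \cdot 9348 = 422012375160$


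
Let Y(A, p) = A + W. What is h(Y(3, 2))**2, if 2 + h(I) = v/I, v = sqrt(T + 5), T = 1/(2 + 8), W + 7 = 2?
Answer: (40 + sqrt(510))**2/400 ≈ 9.7916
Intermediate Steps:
W = -5 (W = -7 + 2 = -5)
T = 1/10 ≈ 0.10000
Y(A, p) = -5 + A (Y(A, p) = A - 5 = -5 + A)
v = sqrt(510)/10 (v = sqrt(1/10 + 5) = sqrt(51/10) = sqrt(510)/10 ≈ 2.2583)
h(I) = -2 + sqrt(510)/(10*I) (h(I) = -2 + (sqrt(510)/10)/I = -2 + sqrt(510)/(10*I))
h(Y(3, 2))**2 = (-2 + sqrt(510)/(10*(-5 + 3)))**2 = (-2 + (1/10)*sqrt(510)/(-2))**2 = (-2 + (1/10)*sqrt(510)*(-1/2))**2 = (-2 - sqrt(510)/20)**2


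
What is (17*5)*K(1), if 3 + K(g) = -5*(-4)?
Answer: 1445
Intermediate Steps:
K(g) = 17 (K(g) = -3 - 5*(-4) = -3 + 20 = 17)
(17*5)*K(1) = (17*5)*17 = 85*17 = 1445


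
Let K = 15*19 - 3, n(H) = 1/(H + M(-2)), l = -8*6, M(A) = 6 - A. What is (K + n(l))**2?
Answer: 127215841/1600 ≈ 79510.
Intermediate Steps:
l = -48
n(H) = 1/(8 + H) (n(H) = 1/(H + (6 - 1*(-2))) = 1/(H + (6 + 2)) = 1/(H + 8) = 1/(8 + H))
K = 282 (K = 285 - 3 = 282)
(K + n(l))**2 = (282 + 1/(8 - 48))**2 = (282 + 1/(-40))**2 = (282 - 1/40)**2 = (11279/40)**2 = 127215841/1600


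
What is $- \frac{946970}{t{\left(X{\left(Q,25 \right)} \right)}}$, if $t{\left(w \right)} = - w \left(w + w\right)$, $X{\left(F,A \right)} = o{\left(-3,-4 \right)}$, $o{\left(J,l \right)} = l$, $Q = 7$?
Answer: $\frac{473485}{16} \approx 29593.0$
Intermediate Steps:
$X{\left(F,A \right)} = -4$
$t{\left(w \right)} = - 2 w^{2}$ ($t{\left(w \right)} = - w 2 w = - 2 w^{2}$)
$- \frac{946970}{t{\left(X{\left(Q,25 \right)} \right)}} = - \frac{946970}{\left(-2\right) \left(-4\right)^{2}} = - \frac{946970}{\left(-2\right) 16} = - \frac{946970}{-32} = \left(-946970\right) \left(- \frac{1}{32}\right) = \frac{473485}{16}$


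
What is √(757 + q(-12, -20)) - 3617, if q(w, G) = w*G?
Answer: -3617 + √997 ≈ -3585.4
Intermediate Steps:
q(w, G) = G*w
√(757 + q(-12, -20)) - 3617 = √(757 - 20*(-12)) - 3617 = √(757 + 240) - 3617 = √997 - 3617 = -3617 + √997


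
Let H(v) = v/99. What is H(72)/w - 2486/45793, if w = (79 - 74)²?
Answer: -28846/1144825 ≈ -0.025197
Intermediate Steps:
w = 25 (w = 5² = 25)
H(v) = v/99 (H(v) = v*(1/99) = v/99)
H(72)/w - 2486/45793 = ((1/99)*72)/25 - 2486/45793 = (8/11)*(1/25) - 2486*1/45793 = 8/275 - 226/4163 = -28846/1144825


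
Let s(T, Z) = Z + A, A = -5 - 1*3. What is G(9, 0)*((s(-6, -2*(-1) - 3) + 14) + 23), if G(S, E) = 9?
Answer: 252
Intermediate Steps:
A = -8 (A = -5 - 3 = -8)
s(T, Z) = -8 + Z (s(T, Z) = Z - 8 = -8 + Z)
G(9, 0)*((s(-6, -2*(-1) - 3) + 14) + 23) = 9*(((-8 + (-2*(-1) - 3)) + 14) + 23) = 9*(((-8 + (2 - 3)) + 14) + 23) = 9*(((-8 - 1) + 14) + 23) = 9*((-9 + 14) + 23) = 9*(5 + 23) = 9*28 = 252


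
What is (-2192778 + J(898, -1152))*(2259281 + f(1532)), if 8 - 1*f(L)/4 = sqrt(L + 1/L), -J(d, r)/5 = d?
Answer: -4964316156884 + 21972680*sqrt(35956423)/383 ≈ -4.9640e+12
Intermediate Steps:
J(d, r) = -5*d
f(L) = 32 - 4*sqrt(L + 1/L)
(-2192778 + J(898, -1152))*(2259281 + f(1532)) = (-2192778 - 5*898)*(2259281 + (32 - 4*sqrt(1532 + 1/1532))) = (-2192778 - 4490)*(2259281 + (32 - 4*sqrt(1532 + 1/1532))) = -2197268*(2259281 + (32 - 10*sqrt(35956423)/383)) = -2197268*(2259313 - 10*sqrt(35956423)/383) = -4964316156884 + 21972680*sqrt(35956423)/383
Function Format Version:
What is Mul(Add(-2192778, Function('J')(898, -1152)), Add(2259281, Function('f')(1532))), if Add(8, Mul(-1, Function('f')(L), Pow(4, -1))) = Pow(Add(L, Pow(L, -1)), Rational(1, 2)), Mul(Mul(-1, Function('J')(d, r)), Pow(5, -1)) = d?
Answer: Add(-4964316156884, Mul(Rational(21972680, 383), Pow(35956423, Rational(1, 2)))) ≈ -4.9640e+12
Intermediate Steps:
Function('J')(d, r) = Mul(-5, d)
Function('f')(L) = Add(32, Mul(-4, Pow(Add(L, Pow(L, -1)), Rational(1, 2))))
Mul(Add(-2192778, Function('J')(898, -1152)), Add(2259281, Function('f')(1532))) = Mul(Add(-2192778, Mul(-5, 898)), Add(2259281, Add(32, Mul(-4, Pow(Add(1532, Pow(1532, -1)), Rational(1, 2)))))) = Mul(Add(-2192778, -4490), Add(2259281, Add(32, Mul(-4, Pow(Add(1532, Rational(1, 1532)), Rational(1, 2)))))) = Mul(-2197268, Add(2259281, Add(32, Mul(-4, Pow(Rational(2347025, 1532), Rational(1, 2)))))) = Mul(-2197268, Add(2259281, Add(32, Mul(-4, Mul(Rational(5, 766), Pow(35956423, Rational(1, 2))))))) = Mul(-2197268, Add(2259281, Add(32, Mul(Rational(-10, 383), Pow(35956423, Rational(1, 2)))))) = Mul(-2197268, Add(2259313, Mul(Rational(-10, 383), Pow(35956423, Rational(1, 2))))) = Add(-4964316156884, Mul(Rational(21972680, 383), Pow(35956423, Rational(1, 2))))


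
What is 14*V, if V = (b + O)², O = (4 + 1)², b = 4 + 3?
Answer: 14336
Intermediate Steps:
b = 7
O = 25 (O = 5² = 25)
V = 1024 (V = (7 + 25)² = 32² = 1024)
14*V = 14*1024 = 14336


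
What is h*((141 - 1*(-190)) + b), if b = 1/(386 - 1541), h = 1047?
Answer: 133424096/385 ≈ 3.4656e+5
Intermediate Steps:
b = -1/1155 (b = 1/(-1155) = -1/1155 ≈ -0.00086580)
h*((141 - 1*(-190)) + b) = 1047*((141 - 1*(-190)) - 1/1155) = 1047*((141 + 190) - 1/1155) = 1047*(331 - 1/1155) = 1047*(382304/1155) = 133424096/385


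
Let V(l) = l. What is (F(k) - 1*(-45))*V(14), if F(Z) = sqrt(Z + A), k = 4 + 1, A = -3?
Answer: 630 + 14*sqrt(2) ≈ 649.80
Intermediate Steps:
k = 5
F(Z) = sqrt(-3 + Z) (F(Z) = sqrt(Z - 3) = sqrt(-3 + Z))
(F(k) - 1*(-45))*V(14) = (sqrt(-3 + 5) - 1*(-45))*14 = (sqrt(2) + 45)*14 = (45 + sqrt(2))*14 = 630 + 14*sqrt(2)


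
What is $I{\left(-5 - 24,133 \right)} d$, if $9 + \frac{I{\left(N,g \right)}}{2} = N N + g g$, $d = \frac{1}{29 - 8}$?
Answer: $\frac{37042}{21} \approx 1763.9$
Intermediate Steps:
$d = \frac{1}{21} \approx 0.047619$
$I{\left(N,g \right)} = -18 + 2 N^{2} + 2 g^{2}$ ($I{\left(N,g \right)} = -18 + 2 \left(N N + g g\right) = -18 + 2 \left(N^{2} + g^{2}\right) = -18 + \left(2 N^{2} + 2 g^{2}\right) = -18 + 2 N^{2} + 2 g^{2}$)
$I{\left(-5 - 24,133 \right)} d = \left(-18 + 2 \left(-5 - 24\right)^{2} + 2 \cdot 133^{2}\right) \frac{1}{21} = \left(-18 + 2 \left(-5 - 24\right)^{2} + 2 \cdot 17689\right) \frac{1}{21} = \left(-18 + 2 \left(-29\right)^{2} + 35378\right) \frac{1}{21} = \left(-18 + 2 \cdot 841 + 35378\right) \frac{1}{21} = \left(-18 + 1682 + 35378\right) \frac{1}{21} = 37042 \cdot \frac{1}{21} = \frac{37042}{21}$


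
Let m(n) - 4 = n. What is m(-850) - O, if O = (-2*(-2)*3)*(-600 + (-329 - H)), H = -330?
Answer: 6342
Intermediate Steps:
m(n) = 4 + n
O = -7188 (O = (-2*(-2)*3)*(-600 + (-329 - 1*(-330))) = (4*3)*(-600 + (-329 + 330)) = 12*(-600 + 1) = 12*(-599) = -7188)
m(-850) - O = (4 - 850) - 1*(-7188) = -846 + 7188 = 6342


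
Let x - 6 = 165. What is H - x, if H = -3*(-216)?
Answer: 477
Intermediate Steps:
H = 648
x = 171 (x = 6 + 165 = 171)
H - x = 648 - 1*171 = 648 - 171 = 477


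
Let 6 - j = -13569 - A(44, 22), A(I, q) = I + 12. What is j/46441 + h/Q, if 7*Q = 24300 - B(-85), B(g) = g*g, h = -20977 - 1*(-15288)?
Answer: -1616670618/792980075 ≈ -2.0387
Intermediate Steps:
A(I, q) = 12 + I
h = -5689 (h = -20977 + 15288 = -5689)
B(g) = g²
j = 13631 (j = 6 - (-13569 - (12 + 44)) = 6 - (-13569 - 1*56) = 6 - (-13569 - 56) = 6 - 1*(-13625) = 6 + 13625 = 13631)
Q = 17075/7 (Q = (24300 - 1*(-85)²)/7 = (24300 - 1*7225)/7 = (24300 - 7225)/7 = (⅐)*17075 = 17075/7 ≈ 2439.3)
j/46441 + h/Q = 13631/46441 - 5689/17075/7 = 13631*(1/46441) - 5689*7/17075 = 13631/46441 - 39823/17075 = -1616670618/792980075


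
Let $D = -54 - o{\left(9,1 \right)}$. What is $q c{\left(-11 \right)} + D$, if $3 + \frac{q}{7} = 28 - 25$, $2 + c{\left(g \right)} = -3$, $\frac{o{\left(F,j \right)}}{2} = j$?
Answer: $-56$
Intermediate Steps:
$o{\left(F,j \right)} = 2 j$
$c{\left(g \right)} = -5$ ($c{\left(g \right)} = -2 - 3 = -5$)
$q = 0$ ($q = -21 + 7 \left(28 - 25\right) = -21 + 7 \cdot 3 = -21 + 21 = 0$)
$D = -56$ ($D = -54 - 2 \cdot 1 = -54 - 2 = -56$)
$q c{\left(-11 \right)} + D = 0 \left(-5\right) - 56 = 0 - 56 = -56$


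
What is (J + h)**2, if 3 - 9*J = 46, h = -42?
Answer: 177241/81 ≈ 2188.2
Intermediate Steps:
J = -43/9 (J = 1/3 - 1/9*46 = 1/3 - 46/9 = -43/9 ≈ -4.7778)
(J + h)**2 = (-43/9 - 42)**2 = (-421/9)**2 = 177241/81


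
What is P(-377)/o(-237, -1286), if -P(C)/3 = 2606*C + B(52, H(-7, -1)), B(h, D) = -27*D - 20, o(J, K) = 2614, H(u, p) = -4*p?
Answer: 1473885/1307 ≈ 1127.7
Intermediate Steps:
B(h, D) = -20 - 27*D
P(C) = 384 - 7818*C (P(C) = -3*(2606*C + (-20 - (-108)*(-1))) = -3*(2606*C + (-20 - 27*4)) = -3*(2606*C + (-20 - 108)) = -3*(2606*C - 128) = -3*(-128 + 2606*C) = 384 - 7818*C)
P(-377)/o(-237, -1286) = (384 - 7818*(-377))/2614 = (384 + 2947386)*(1/2614) = 2947770*(1/2614) = 1473885/1307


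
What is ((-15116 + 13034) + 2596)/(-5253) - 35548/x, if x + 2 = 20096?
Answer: -1931980/1034841 ≈ -1.8669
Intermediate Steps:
x = 20094 (x = -2 + 20096 = 20094)
((-15116 + 13034) + 2596)/(-5253) - 35548/x = ((-15116 + 13034) + 2596)/(-5253) - 35548/20094 = (-2082 + 2596)*(-1/5253) - 35548*1/20094 = 514*(-1/5253) - 17774/10047 = -514/5253 - 17774/10047 = -1931980/1034841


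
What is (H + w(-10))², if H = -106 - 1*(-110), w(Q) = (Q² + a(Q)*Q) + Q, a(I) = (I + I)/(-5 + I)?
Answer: 58564/9 ≈ 6507.1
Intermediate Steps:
a(I) = 2*I/(-5 + I) (a(I) = (2*I)/(-5 + I) = 2*I/(-5 + I))
w(Q) = Q + Q² + 2*Q²/(-5 + Q) (w(Q) = (Q² + (2*Q/(-5 + Q))*Q) + Q = (Q² + 2*Q²/(-5 + Q)) + Q = Q + Q² + 2*Q²/(-5 + Q))
H = 4 (H = -106 + 110 = 4)
(H + w(-10))² = (4 - 10*(-5 + (-10)² - 2*(-10))/(-5 - 10))² = (4 - 10*(-5 + 100 + 20)/(-15))² = (4 - 10*(-1/15)*115)² = (4 + 230/3)² = (242/3)² = 58564/9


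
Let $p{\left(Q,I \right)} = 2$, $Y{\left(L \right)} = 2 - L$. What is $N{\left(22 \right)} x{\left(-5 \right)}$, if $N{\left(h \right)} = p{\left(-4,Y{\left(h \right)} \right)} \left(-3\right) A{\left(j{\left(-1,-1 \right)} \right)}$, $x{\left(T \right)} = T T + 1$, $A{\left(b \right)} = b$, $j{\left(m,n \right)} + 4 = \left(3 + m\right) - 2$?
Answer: $624$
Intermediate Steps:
$j{\left(m,n \right)} = -3 + m$ ($j{\left(m,n \right)} = -4 + \left(\left(3 + m\right) - 2\right) = -4 + \left(1 + m\right) = -3 + m$)
$x{\left(T \right)} = 1 + T^{2}$ ($x{\left(T \right)} = T^{2} + 1 = 1 + T^{2}$)
$N{\left(h \right)} = 24$ ($N{\left(h \right)} = 2 \left(-3\right) \left(-3 - 1\right) = \left(-6\right) \left(-4\right) = 24$)
$N{\left(22 \right)} x{\left(-5 \right)} = 24 \left(1 + \left(-5\right)^{2}\right) = 24 \left(1 + 25\right) = 24 \cdot 26 = 624$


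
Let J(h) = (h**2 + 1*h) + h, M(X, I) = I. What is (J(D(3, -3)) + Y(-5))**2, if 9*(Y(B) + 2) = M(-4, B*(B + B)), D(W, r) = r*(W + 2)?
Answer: 3193369/81 ≈ 39424.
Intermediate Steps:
D(W, r) = r*(2 + W)
J(h) = h**2 + 2*h (J(h) = (h**2 + h) + h = (h + h**2) + h = h**2 + 2*h)
Y(B) = -2 + 2*B**2/9 (Y(B) = -2 + (B*(B + B))/9 = -2 + (B*(2*B))/9 = -2 + (2*B**2)/9 = -2 + 2*B**2/9)
(J(D(3, -3)) + Y(-5))**2 = ((-3*(2 + 3))*(2 - 3*(2 + 3)) + (-2 + (2/9)*(-5)**2))**2 = ((-3*5)*(2 - 3*5) + (-2 + (2/9)*25))**2 = (-15*(2 - 15) + (-2 + 50/9))**2 = (-15*(-13) + 32/9)**2 = (195 + 32/9)**2 = (1787/9)**2 = 3193369/81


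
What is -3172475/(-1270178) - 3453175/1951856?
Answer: 903033724225/1239602275184 ≈ 0.72849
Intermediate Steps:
-3172475/(-1270178) - 3453175/1951856 = -3172475*(-1/1270178) - 3453175*1/1951856 = 3172475/1270178 - 3453175/1951856 = 903033724225/1239602275184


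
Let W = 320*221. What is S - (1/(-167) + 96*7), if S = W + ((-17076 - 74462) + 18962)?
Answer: -422175/167 ≈ -2528.0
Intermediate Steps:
W = 70720
S = -1856 (S = 70720 + ((-17076 - 74462) + 18962) = 70720 + (-91538 + 18962) = 70720 - 72576 = -1856)
S - (1/(-167) + 96*7) = -1856 - (1/(-167) + 96*7) = -1856 - (-1/167 + 672) = -1856 - 1*112223/167 = -1856 - 112223/167 = -422175/167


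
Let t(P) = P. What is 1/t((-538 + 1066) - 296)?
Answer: 1/232 ≈ 0.0043103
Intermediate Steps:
1/t((-538 + 1066) - 296) = 1/((-538 + 1066) - 296) = 1/(528 - 296) = 1/232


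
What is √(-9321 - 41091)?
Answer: 2*I*√12603 ≈ 224.53*I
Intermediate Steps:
√(-9321 - 41091) = √(-50412) = 2*I*√12603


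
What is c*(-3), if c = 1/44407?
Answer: -3/44407 ≈ -6.7557e-5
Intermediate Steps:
c = 1/44407 ≈ 2.2519e-5
c*(-3) = (1/44407)*(-3) = -3/44407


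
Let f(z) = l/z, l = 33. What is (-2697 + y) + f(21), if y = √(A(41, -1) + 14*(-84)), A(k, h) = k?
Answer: -18868/7 + I*√1135 ≈ -2695.4 + 33.69*I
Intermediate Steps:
f(z) = 33/z
y = I*√1135 (y = √(41 + 14*(-84)) = √(41 - 1176) = √(-1135) = I*√1135 ≈ 33.69*I)
(-2697 + y) + f(21) = (-2697 + I*√1135) + 33/21 = (-2697 + I*√1135) + 33*(1/21) = (-2697 + I*√1135) + 11/7 = -18868/7 + I*√1135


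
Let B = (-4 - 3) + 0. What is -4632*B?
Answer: 32424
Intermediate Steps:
B = -7 (B = -7 + 0 = -7)
-4632*B = -4632*(-7) = 32424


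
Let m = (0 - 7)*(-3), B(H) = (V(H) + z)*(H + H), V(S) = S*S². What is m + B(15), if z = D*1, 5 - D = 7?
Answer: 101211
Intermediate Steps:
D = -2 (D = 5 - 1*7 = 5 - 7 = -2)
V(S) = S³
z = -2 (z = -2*1 = -2)
B(H) = 2*H*(-2 + H³) (B(H) = (H³ - 2)*(H + H) = (-2 + H³)*(2*H) = 2*H*(-2 + H³))
m = 21 (m = -7*(-3) = 21)
m + B(15) = 21 + 2*15*(-2 + 15³) = 21 + 2*15*(-2 + 3375) = 21 + 2*15*3373 = 21 + 101190 = 101211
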